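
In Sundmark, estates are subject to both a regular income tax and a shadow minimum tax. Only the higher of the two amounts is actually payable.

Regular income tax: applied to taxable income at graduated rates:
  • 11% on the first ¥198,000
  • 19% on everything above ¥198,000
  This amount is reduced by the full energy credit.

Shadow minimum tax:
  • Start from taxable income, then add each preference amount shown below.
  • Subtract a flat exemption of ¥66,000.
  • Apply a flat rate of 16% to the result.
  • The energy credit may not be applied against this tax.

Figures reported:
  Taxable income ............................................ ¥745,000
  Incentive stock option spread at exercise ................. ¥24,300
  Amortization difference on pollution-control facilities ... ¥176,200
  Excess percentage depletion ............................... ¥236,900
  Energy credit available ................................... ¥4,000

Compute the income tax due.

Shadow minimum tax:
  Adjusted income: ¥745,000 + ¥24,300 + ¥176,200 + ¥236,900 = ¥1,182,400
  Less exemption ¥66,000 → base ¥1,116,400
  ¥1,116,400 × 16% = ¥178,624

Regular income tax:
  ¥198,000 × 11% = ¥21,780
  ¥547,000 × 19% = ¥103,930
  → ¥125,710
  Less energy credit ¥4,000 → ¥121,710

¥178,624 > ¥121,710, so the shadow minimum tax is the binding amount.

¥178,624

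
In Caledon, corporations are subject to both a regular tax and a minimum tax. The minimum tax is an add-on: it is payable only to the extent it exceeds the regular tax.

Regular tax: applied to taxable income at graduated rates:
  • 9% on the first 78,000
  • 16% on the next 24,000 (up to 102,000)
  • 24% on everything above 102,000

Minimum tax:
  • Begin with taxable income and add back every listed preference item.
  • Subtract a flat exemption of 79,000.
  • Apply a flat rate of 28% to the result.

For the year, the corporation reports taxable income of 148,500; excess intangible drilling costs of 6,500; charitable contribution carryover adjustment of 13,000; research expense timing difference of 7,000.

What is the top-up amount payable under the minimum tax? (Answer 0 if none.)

4,860

Minimum tax:
  Adjusted income: 148,500 + 6,500 + 13,000 + 7,000 = 175,000
  Less exemption 79,000 → base 96,000
  96,000 × 28% = 26,880

Regular tax:
  78,000 × 9% = 7,020
  24,000 × 16% = 3,840
  46,500 × 24% = 11,160
  → 22,020

Excess of minimum tax over regular tax: 26,880 − 22,020 = 4,860.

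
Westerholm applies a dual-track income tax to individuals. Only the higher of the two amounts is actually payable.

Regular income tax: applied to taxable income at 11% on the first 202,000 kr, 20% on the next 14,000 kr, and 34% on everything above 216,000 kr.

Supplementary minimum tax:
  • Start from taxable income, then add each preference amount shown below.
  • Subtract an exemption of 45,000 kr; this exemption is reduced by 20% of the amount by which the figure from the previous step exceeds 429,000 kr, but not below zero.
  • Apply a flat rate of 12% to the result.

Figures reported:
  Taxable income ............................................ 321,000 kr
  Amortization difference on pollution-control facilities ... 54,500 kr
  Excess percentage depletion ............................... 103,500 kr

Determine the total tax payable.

60,720 kr

Supplementary minimum tax:
  Adjusted income: 321,000 kr + 54,500 kr + 103,500 kr = 479,000 kr
  Exemption: 45,000 kr − 20% × (479,000 kr − 429,000 kr) = 45,000 kr − 10,000 kr = 35,000 kr
  Base: 479,000 kr − 35,000 kr = 444,000 kr
  444,000 kr × 12% = 53,280 kr

Regular income tax:
  202,000 kr × 11% = 22,220 kr
  14,000 kr × 20% = 2,800 kr
  105,000 kr × 34% = 35,700 kr
  → 60,720 kr

60,720 kr > 53,280 kr, so the regular income tax governs.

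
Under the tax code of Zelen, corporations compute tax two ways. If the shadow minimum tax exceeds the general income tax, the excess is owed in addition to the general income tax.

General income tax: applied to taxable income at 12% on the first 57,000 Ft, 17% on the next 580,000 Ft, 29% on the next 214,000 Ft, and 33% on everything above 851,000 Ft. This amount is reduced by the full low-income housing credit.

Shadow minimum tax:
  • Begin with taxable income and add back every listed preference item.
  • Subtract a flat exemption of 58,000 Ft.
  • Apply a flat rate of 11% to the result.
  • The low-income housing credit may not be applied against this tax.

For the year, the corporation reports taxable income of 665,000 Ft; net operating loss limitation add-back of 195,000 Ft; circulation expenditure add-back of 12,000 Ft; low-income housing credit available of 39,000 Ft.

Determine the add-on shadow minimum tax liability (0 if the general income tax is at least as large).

14,980 Ft

Shadow minimum tax:
  Adjusted income: 665,000 Ft + 195,000 Ft + 12,000 Ft = 872,000 Ft
  Less exemption 58,000 Ft → base 814,000 Ft
  814,000 Ft × 11% = 89,540 Ft

General income tax:
  57,000 Ft × 12% = 6,840 Ft
  580,000 Ft × 17% = 98,600 Ft
  28,000 Ft × 29% = 8,120 Ft
  → 113,560 Ft
  Less low-income housing credit 39,000 Ft → 74,560 Ft

Excess of shadow minimum tax over general income tax: 89,540 Ft − 74,560 Ft = 14,980 Ft.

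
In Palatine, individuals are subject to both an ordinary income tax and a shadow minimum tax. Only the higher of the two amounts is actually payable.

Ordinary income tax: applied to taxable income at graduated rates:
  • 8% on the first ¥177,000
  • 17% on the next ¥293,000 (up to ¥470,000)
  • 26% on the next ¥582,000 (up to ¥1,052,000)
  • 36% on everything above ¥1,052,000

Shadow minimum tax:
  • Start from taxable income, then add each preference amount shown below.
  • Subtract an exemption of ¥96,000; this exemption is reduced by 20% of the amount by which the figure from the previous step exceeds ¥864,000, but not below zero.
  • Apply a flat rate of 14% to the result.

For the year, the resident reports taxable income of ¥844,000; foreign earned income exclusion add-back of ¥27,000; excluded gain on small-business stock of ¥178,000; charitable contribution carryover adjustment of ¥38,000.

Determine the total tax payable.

Shadow minimum tax:
  Adjusted income: ¥844,000 + ¥27,000 + ¥178,000 + ¥38,000 = ¥1,087,000
  Exemption: ¥96,000 − 20% × (¥1,087,000 − ¥864,000) = ¥96,000 − ¥44,600 = ¥51,400
  Base: ¥1,087,000 − ¥51,400 = ¥1,035,600
  ¥1,035,600 × 14% = ¥144,984

Ordinary income tax:
  ¥177,000 × 8% = ¥14,160
  ¥293,000 × 17% = ¥49,810
  ¥374,000 × 26% = ¥97,240
  → ¥161,210

¥161,210 > ¥144,984, so the ordinary income tax governs.

¥161,210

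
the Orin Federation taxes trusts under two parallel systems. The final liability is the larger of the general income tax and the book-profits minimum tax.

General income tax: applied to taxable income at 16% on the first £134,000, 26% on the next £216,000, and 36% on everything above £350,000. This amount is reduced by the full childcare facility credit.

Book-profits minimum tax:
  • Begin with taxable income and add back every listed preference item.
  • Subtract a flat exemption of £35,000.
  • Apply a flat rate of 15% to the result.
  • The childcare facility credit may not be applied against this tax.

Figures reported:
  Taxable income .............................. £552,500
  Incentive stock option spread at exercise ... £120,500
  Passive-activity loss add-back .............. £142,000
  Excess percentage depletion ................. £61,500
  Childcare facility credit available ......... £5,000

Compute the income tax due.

£145,500

General income tax:
  £134,000 × 16% = £21,440
  £216,000 × 26% = £56,160
  £202,500 × 36% = £72,900
  → £150,500
  Less childcare facility credit £5,000 → £145,500

Book-profits minimum tax:
  Adjusted income: £552,500 + £120,500 + £142,000 + £61,500 = £876,500
  Less exemption £35,000 → base £841,500
  £841,500 × 15% = £126,225

£145,500 > £126,225, so the general income tax governs.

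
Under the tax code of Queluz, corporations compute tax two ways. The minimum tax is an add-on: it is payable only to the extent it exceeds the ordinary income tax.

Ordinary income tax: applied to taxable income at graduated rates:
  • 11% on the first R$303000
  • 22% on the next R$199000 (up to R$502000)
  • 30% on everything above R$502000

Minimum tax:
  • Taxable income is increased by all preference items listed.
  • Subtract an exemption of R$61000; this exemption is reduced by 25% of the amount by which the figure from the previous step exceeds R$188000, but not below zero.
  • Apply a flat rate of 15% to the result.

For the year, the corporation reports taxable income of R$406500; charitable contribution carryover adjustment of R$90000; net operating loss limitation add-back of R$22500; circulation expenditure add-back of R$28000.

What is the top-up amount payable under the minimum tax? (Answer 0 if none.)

R$25950

Ordinary income tax:
  R$303000 × 11% = R$33330
  R$103500 × 22% = R$22770
  → R$56100

Minimum tax:
  Adjusted income: R$406500 + R$90000 + R$22500 + R$28000 = R$547000
  Exemption: 25% × (R$547000 − R$188000) = R$89750 ≥ R$61000, so the exemption is fully phased out
  Base: R$547000 − R$0 = R$547000
  R$547000 × 15% = R$82050

Excess of minimum tax over ordinary income tax: R$82050 − R$56100 = R$25950.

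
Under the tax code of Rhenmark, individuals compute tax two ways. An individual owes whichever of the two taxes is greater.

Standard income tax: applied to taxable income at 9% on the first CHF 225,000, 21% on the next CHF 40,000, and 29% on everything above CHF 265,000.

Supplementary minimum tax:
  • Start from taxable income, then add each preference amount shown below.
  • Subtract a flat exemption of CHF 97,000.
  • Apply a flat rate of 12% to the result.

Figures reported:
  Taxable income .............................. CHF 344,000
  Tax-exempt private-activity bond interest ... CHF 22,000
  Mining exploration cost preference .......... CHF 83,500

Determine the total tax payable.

Supplementary minimum tax:
  Adjusted income: CHF 344,000 + CHF 22,000 + CHF 83,500 = CHF 449,500
  Less exemption CHF 97,000 → base CHF 352,500
  CHF 352,500 × 12% = CHF 42,300

Standard income tax:
  CHF 225,000 × 9% = CHF 20,250
  CHF 40,000 × 21% = CHF 8,400
  CHF 79,000 × 29% = CHF 22,910
  → CHF 51,560

CHF 51,560 > CHF 42,300, so the standard income tax governs.

CHF 51,560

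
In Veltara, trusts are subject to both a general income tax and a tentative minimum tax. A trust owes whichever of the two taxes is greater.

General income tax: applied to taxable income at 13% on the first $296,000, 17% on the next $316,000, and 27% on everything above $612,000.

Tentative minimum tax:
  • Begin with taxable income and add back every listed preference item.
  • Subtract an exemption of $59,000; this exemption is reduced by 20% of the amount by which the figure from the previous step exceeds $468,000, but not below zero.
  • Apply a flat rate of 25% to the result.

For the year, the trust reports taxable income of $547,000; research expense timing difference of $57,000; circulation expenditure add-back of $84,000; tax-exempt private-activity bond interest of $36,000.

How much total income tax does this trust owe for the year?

$179,050

General income tax:
  $296,000 × 13% = $38,480
  $251,000 × 17% = $42,670
  → $81,150

Tentative minimum tax:
  Adjusted income: $547,000 + $57,000 + $84,000 + $36,000 = $724,000
  Exemption: $59,000 − 20% × ($724,000 − $468,000) = $59,000 − $51,200 = $7,800
  Base: $724,000 − $7,800 = $716,200
  $716,200 × 25% = $179,050

$179,050 > $81,150, so the tentative minimum tax is the binding amount.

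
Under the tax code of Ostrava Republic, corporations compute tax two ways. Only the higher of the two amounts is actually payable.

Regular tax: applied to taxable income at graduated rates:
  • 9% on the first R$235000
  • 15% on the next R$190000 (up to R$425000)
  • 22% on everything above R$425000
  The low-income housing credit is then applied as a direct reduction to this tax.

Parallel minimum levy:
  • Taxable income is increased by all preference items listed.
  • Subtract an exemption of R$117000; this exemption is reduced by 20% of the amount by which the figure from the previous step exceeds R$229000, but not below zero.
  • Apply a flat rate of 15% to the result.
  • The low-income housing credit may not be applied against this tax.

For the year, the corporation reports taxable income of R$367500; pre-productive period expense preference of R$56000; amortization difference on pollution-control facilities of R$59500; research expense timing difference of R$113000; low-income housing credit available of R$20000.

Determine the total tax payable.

R$82860

Parallel minimum levy:
  Adjusted income: R$367500 + R$56000 + R$59500 + R$113000 = R$596000
  Exemption: R$117000 − 20% × (R$596000 − R$229000) = R$117000 − R$73400 = R$43600
  Base: R$596000 − R$43600 = R$552400
  R$552400 × 15% = R$82860

Regular tax:
  R$235000 × 9% = R$21150
  R$132500 × 15% = R$19875
  → R$41025
  Less low-income housing credit R$20000 → R$21025

R$82860 > R$21025, so the parallel minimum levy is the binding amount.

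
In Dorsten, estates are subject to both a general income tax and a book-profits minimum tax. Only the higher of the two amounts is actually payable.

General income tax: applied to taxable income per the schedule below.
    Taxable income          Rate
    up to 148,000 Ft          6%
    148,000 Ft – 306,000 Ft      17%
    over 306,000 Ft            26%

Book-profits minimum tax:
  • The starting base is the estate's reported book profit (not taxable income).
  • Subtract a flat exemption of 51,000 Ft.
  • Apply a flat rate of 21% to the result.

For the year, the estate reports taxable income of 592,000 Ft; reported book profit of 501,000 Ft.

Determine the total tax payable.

110,100 Ft

General income tax:
  148,000 Ft × 6% = 8,880 Ft
  158,000 Ft × 17% = 26,860 Ft
  286,000 Ft × 26% = 74,360 Ft
  → 110,100 Ft

Book-profits minimum tax:
  Base (reported book profit): 501,000 Ft
  Less exemption 51,000 Ft → base 450,000 Ft
  450,000 Ft × 21% = 94,500 Ft

110,100 Ft > 94,500 Ft, so the general income tax governs.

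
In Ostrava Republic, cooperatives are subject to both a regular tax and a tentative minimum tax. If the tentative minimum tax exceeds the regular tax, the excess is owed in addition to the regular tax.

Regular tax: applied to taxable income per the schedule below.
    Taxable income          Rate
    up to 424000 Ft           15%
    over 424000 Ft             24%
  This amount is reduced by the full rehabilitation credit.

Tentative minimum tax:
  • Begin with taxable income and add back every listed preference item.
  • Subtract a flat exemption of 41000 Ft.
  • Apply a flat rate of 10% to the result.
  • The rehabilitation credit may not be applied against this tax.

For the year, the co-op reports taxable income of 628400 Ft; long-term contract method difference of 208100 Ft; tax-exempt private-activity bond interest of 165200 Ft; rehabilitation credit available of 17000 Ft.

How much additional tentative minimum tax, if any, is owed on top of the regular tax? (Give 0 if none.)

414 Ft

Regular tax:
  424000 Ft × 15% = 63600 Ft
  204400 Ft × 24% = 49056 Ft
  → 112656 Ft
  Less rehabilitation credit 17000 Ft → 95656 Ft

Tentative minimum tax:
  Adjusted income: 628400 Ft + 208100 Ft + 165200 Ft = 1001700 Ft
  Less exemption 41000 Ft → base 960700 Ft
  960700 Ft × 10% = 96070 Ft

Excess of tentative minimum tax over regular tax: 96070 Ft − 95656 Ft = 414 Ft.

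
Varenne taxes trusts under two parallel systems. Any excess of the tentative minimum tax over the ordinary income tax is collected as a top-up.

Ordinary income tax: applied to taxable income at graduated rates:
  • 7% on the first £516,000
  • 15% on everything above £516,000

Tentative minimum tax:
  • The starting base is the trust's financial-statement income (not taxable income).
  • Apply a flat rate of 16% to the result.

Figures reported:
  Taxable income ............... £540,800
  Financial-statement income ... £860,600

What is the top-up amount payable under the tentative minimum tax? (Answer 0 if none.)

Ordinary income tax:
  £516,000 × 7% = £36,120
  £24,800 × 15% = £3,720
  → £39,840

Tentative minimum tax:
  Base (financial-statement income): £860,600
  £860,600 × 16% = £137,696

Excess of tentative minimum tax over ordinary income tax: £137,696 − £39,840 = £97,856.

£97,856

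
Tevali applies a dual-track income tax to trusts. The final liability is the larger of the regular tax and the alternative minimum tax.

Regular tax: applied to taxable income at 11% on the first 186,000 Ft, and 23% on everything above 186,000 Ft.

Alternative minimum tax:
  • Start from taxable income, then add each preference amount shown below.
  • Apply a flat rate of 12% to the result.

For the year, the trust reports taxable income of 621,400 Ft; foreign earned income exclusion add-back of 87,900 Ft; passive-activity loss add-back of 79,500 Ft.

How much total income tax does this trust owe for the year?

120,602 Ft

Regular tax:
  186,000 Ft × 11% = 20,460 Ft
  435,400 Ft × 23% = 100,142 Ft
  → 120,602 Ft

Alternative minimum tax:
  Adjusted income: 621,400 Ft + 87,900 Ft + 79,500 Ft = 788,800 Ft
  788,800 Ft × 12% = 94,656 Ft

120,602 Ft > 94,656 Ft, so the regular tax governs.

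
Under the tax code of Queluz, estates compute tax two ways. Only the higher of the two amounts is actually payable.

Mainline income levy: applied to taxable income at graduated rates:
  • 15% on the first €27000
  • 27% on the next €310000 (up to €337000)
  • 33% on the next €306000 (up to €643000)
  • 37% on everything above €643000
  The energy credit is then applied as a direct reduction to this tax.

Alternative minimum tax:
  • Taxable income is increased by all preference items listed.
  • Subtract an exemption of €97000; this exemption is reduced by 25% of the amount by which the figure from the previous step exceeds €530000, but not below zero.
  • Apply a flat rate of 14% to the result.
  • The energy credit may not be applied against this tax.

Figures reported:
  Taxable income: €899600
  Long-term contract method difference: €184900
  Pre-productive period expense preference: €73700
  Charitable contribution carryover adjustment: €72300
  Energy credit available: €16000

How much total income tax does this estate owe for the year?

Mainline income levy:
  €27000 × 15% = €4050
  €310000 × 27% = €83700
  €306000 × 33% = €100980
  €256600 × 37% = €94942
  → €283672
  Less energy credit €16000 → €267672

Alternative minimum tax:
  Adjusted income: €899600 + €184900 + €73700 + €72300 = €1230500
  Exemption: 25% × (€1230500 − €530000) = €175125 ≥ €97000, so the exemption is fully phased out
  Base: €1230500 − €0 = €1230500
  €1230500 × 14% = €172270

€267672 > €172270, so the mainline income levy governs.

€267672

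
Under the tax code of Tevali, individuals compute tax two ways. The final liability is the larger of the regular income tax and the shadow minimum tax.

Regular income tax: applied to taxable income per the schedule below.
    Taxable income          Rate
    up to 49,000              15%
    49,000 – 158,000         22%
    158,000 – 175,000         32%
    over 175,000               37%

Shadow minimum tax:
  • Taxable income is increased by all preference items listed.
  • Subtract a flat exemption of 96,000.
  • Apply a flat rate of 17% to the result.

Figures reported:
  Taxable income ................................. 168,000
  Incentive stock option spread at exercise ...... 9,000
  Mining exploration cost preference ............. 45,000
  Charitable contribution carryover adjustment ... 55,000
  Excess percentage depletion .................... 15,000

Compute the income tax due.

34,530

Shadow minimum tax:
  Adjusted income: 168,000 + 9,000 + 45,000 + 55,000 + 15,000 = 292,000
  Less exemption 96,000 → base 196,000
  196,000 × 17% = 33,320

Regular income tax:
  49,000 × 15% = 7,350
  109,000 × 22% = 23,980
  10,000 × 32% = 3,200
  → 34,530

34,530 > 33,320, so the regular income tax governs.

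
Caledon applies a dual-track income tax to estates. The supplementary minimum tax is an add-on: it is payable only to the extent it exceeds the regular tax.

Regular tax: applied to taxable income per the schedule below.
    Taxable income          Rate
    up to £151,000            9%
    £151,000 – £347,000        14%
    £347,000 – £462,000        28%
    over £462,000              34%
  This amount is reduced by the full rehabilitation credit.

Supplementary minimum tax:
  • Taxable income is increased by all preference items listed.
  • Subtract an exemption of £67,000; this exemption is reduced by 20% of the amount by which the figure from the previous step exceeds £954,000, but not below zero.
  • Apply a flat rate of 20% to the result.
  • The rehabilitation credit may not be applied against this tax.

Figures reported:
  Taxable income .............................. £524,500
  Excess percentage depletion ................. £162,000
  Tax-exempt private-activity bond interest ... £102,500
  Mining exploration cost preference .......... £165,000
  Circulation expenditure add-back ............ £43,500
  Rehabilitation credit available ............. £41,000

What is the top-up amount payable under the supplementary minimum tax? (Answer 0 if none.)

£134,360

Regular tax:
  £151,000 × 9% = £13,590
  £196,000 × 14% = £27,440
  £115,000 × 28% = £32,200
  £62,500 × 34% = £21,250
  → £94,480
  Less rehabilitation credit £41,000 → £53,480

Supplementary minimum tax:
  Adjusted income: £524,500 + £162,000 + £102,500 + £165,000 + £43,500 = £997,500
  Exemption: £67,000 − 20% × (£997,500 − £954,000) = £67,000 − £8,700 = £58,300
  Base: £997,500 − £58,300 = £939,200
  £939,200 × 20% = £187,840

Excess of supplementary minimum tax over regular tax: £187,840 − £53,480 = £134,360.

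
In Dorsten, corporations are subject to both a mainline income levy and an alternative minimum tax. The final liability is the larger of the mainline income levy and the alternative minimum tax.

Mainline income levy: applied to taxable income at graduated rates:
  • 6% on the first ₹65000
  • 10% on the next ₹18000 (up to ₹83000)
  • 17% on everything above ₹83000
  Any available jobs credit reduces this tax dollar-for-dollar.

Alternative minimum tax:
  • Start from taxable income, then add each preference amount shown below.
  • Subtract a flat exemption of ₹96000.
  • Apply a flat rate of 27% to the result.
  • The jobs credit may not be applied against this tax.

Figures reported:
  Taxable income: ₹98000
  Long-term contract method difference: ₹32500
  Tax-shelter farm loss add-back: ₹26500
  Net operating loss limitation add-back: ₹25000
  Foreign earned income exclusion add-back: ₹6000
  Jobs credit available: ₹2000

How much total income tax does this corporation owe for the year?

Mainline income levy:
  ₹65000 × 6% = ₹3900
  ₹18000 × 10% = ₹1800
  ₹15000 × 17% = ₹2550
  → ₹8250
  Less jobs credit ₹2000 → ₹6250

Alternative minimum tax:
  Adjusted income: ₹98000 + ₹32500 + ₹26500 + ₹25000 + ₹6000 = ₹188000
  Less exemption ₹96000 → base ₹92000
  ₹92000 × 27% = ₹24840

₹24840 > ₹6250, so the alternative minimum tax is the binding amount.

₹24840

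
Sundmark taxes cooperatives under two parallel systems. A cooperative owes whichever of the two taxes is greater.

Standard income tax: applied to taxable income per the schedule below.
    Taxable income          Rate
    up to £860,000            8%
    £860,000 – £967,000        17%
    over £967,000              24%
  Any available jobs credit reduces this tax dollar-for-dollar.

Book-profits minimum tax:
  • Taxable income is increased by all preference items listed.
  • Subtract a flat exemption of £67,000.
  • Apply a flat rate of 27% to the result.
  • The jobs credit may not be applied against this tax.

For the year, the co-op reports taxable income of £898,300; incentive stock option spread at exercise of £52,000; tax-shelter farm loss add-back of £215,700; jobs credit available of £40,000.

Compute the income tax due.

£296,730

Book-profits minimum tax:
  Adjusted income: £898,300 + £52,000 + £215,700 = £1,166,000
  Less exemption £67,000 → base £1,099,000
  £1,099,000 × 27% = £296,730

Standard income tax:
  £860,000 × 8% = £68,800
  £38,300 × 17% = £6,511
  → £75,311
  Less jobs credit £40,000 → £35,311

£296,730 > £35,311, so the book-profits minimum tax is the binding amount.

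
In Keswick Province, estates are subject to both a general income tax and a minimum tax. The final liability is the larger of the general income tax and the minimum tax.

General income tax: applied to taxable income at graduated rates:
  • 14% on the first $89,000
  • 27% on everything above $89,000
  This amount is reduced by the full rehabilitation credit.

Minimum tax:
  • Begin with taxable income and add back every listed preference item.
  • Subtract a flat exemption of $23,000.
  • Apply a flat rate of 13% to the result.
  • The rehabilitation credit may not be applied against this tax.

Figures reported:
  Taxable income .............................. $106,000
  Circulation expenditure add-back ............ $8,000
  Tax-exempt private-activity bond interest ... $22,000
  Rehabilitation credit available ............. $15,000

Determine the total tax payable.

General income tax:
  $89,000 × 14% = $12,460
  $17,000 × 27% = $4,590
  → $17,050
  Less rehabilitation credit $15,000 → $2,050

Minimum tax:
  Adjusted income: $106,000 + $8,000 + $22,000 = $136,000
  Less exemption $23,000 → base $113,000
  $113,000 × 13% = $14,690

$14,690 > $2,050, so the minimum tax is the binding amount.

$14,690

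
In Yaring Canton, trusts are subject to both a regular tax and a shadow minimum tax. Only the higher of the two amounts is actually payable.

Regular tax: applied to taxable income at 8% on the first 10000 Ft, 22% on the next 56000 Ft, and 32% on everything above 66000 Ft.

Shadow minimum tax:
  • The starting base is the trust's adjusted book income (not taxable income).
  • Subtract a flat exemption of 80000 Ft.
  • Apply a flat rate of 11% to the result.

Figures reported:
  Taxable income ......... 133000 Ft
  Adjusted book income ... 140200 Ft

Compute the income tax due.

34560 Ft

Regular tax:
  10000 Ft × 8% = 800 Ft
  56000 Ft × 22% = 12320 Ft
  67000 Ft × 32% = 21440 Ft
  → 34560 Ft

Shadow minimum tax:
  Base (adjusted book income): 140200 Ft
  Less exemption 80000 Ft → base 60200 Ft
  60200 Ft × 11% = 6622 Ft

34560 Ft > 6622 Ft, so the regular tax governs.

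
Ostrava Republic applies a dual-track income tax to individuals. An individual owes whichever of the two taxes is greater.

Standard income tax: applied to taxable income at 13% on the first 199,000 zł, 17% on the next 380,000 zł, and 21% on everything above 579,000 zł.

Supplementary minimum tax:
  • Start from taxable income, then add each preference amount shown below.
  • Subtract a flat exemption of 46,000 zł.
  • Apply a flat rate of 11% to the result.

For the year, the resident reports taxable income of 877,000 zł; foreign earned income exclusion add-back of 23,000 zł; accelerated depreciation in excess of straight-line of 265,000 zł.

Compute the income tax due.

Standard income tax:
  199,000 zł × 13% = 25,870 zł
  380,000 zł × 17% = 64,600 zł
  298,000 zł × 21% = 62,580 zł
  → 153,050 zł

Supplementary minimum tax:
  Adjusted income: 877,000 zł + 23,000 zł + 265,000 zł = 1,165,000 zł
  Less exemption 46,000 zł → base 1,119,000 zł
  1,119,000 zł × 11% = 123,090 zł

153,050 zł > 123,090 zł, so the standard income tax governs.

153,050 zł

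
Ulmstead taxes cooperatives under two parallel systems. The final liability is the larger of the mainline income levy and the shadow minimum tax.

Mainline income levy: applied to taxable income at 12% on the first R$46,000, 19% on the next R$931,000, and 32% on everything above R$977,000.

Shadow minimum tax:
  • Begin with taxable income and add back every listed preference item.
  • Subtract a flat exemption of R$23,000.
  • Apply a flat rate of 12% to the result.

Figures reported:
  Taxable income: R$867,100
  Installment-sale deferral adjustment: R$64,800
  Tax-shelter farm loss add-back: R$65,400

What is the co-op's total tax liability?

R$161,529

Mainline income levy:
  R$46,000 × 12% = R$5,520
  R$821,100 × 19% = R$156,009
  → R$161,529

Shadow minimum tax:
  Adjusted income: R$867,100 + R$64,800 + R$65,400 = R$997,300
  Less exemption R$23,000 → base R$974,300
  R$974,300 × 12% = R$116,916

R$161,529 > R$116,916, so the mainline income levy governs.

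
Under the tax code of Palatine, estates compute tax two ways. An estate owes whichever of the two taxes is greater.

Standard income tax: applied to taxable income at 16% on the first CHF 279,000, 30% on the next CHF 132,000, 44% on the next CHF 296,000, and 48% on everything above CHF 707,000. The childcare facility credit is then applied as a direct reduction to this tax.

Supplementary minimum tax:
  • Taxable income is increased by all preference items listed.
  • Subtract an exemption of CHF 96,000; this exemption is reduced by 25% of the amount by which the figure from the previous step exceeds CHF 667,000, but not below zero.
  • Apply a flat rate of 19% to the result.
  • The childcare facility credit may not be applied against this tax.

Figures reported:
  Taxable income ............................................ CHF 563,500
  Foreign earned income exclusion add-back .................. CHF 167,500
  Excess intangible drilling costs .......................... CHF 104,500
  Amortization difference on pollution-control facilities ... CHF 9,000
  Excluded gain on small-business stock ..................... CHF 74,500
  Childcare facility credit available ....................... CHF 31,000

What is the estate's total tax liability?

Standard income tax:
  CHF 279,000 × 16% = CHF 44,640
  CHF 132,000 × 30% = CHF 39,600
  CHF 152,500 × 44% = CHF 67,100
  → CHF 151,340
  Less childcare facility credit CHF 31,000 → CHF 120,340

Supplementary minimum tax:
  Adjusted income: CHF 563,500 + CHF 167,500 + CHF 104,500 + CHF 9,000 + CHF 74,500 = CHF 919,000
  Exemption: CHF 96,000 − 25% × (CHF 919,000 − CHF 667,000) = CHF 96,000 − CHF 63,000 = CHF 33,000
  Base: CHF 919,000 − CHF 33,000 = CHF 886,000
  CHF 886,000 × 19% = CHF 168,340

CHF 168,340 > CHF 120,340, so the supplementary minimum tax is the binding amount.

CHF 168,340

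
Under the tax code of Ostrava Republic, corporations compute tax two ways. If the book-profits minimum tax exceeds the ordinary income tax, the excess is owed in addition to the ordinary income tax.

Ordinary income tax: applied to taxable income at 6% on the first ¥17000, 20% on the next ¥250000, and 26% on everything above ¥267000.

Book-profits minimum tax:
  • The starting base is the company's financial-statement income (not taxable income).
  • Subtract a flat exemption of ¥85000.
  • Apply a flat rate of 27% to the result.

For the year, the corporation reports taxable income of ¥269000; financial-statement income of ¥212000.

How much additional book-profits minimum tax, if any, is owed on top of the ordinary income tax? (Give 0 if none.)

¥0

Ordinary income tax:
  ¥17000 × 6% = ¥1020
  ¥250000 × 20% = ¥50000
  ¥2000 × 26% = ¥520
  → ¥51540

Book-profits minimum tax:
  Base (financial-statement income): ¥212000
  Less exemption ¥85000 → base ¥127000
  ¥127000 × 27% = ¥34290

¥34290 ≤ ¥51540, so no add-on is due.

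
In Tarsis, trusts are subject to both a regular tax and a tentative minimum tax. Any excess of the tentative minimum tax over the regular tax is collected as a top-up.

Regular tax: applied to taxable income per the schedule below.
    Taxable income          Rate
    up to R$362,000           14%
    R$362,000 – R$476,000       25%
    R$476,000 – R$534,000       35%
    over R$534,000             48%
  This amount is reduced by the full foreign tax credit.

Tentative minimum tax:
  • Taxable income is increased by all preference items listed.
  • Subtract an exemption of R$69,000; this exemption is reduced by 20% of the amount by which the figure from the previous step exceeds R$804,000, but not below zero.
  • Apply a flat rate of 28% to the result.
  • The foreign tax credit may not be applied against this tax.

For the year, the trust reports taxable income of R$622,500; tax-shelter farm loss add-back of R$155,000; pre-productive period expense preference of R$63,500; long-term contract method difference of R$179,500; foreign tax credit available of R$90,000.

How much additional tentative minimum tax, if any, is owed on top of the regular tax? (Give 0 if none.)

Tentative minimum tax:
  Adjusted income: R$622,500 + R$155,000 + R$63,500 + R$179,500 = R$1,020,500
  Exemption: R$69,000 − 20% × (R$1,020,500 − R$804,000) = R$69,000 − R$43,300 = R$25,700
  Base: R$1,020,500 − R$25,700 = R$994,800
  R$994,800 × 28% = R$278,544

Regular tax:
  R$362,000 × 14% = R$50,680
  R$114,000 × 25% = R$28,500
  R$58,000 × 35% = R$20,300
  R$88,500 × 48% = R$42,480
  → R$141,960
  Less foreign tax credit R$90,000 → R$51,960

Excess of tentative minimum tax over regular tax: R$278,544 − R$51,960 = R$226,584.

R$226,584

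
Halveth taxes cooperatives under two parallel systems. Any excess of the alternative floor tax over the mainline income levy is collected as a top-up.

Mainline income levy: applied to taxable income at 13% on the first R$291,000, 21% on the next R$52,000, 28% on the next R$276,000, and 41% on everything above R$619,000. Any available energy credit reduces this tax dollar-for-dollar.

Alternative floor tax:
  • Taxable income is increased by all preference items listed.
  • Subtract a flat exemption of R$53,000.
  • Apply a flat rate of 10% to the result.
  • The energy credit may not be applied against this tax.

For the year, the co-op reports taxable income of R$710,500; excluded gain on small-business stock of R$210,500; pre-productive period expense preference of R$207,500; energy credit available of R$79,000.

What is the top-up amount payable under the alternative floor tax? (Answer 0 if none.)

R$23,005

Mainline income levy:
  R$291,000 × 13% = R$37,830
  R$52,000 × 21% = R$10,920
  R$276,000 × 28% = R$77,280
  R$91,500 × 41% = R$37,515
  → R$163,545
  Less energy credit R$79,000 → R$84,545

Alternative floor tax:
  Adjusted income: R$710,500 + R$210,500 + R$207,500 = R$1,128,500
  Less exemption R$53,000 → base R$1,075,500
  R$1,075,500 × 10% = R$107,550

Excess of alternative floor tax over mainline income levy: R$107,550 − R$84,545 = R$23,005.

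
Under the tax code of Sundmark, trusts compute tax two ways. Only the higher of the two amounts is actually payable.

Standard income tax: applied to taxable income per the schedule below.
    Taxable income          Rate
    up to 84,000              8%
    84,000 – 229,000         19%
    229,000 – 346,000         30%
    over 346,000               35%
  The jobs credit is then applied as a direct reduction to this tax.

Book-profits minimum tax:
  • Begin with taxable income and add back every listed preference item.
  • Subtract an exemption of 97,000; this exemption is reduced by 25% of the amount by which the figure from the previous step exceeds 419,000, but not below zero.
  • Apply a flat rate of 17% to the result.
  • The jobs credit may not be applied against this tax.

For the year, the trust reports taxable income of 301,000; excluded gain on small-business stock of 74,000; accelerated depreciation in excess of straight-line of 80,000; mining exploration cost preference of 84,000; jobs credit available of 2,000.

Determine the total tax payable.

Standard income tax:
  84,000 × 8% = 6,720
  145,000 × 19% = 27,550
  72,000 × 30% = 21,600
  → 55,870
  Less jobs credit 2,000 → 53,870

Book-profits minimum tax:
  Adjusted income: 301,000 + 74,000 + 80,000 + 84,000 = 539,000
  Exemption: 97,000 − 25% × (539,000 − 419,000) = 97,000 − 30,000 = 67,000
  Base: 539,000 − 67,000 = 472,000
  472,000 × 17% = 80,240

80,240 > 53,870, so the book-profits minimum tax is the binding amount.

80,240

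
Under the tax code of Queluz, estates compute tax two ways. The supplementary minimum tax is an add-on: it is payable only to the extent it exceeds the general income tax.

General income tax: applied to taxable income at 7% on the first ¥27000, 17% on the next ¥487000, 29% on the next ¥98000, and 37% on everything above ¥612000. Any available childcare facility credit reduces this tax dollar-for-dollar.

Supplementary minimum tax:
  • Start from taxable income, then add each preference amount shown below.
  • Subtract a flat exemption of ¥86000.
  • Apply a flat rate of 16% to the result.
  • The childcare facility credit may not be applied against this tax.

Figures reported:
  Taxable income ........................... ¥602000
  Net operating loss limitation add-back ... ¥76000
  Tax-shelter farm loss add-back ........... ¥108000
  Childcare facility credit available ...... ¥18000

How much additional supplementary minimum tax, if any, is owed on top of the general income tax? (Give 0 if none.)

¥19800

Supplementary minimum tax:
  Adjusted income: ¥602000 + ¥76000 + ¥108000 = ¥786000
  Less exemption ¥86000 → base ¥700000
  ¥700000 × 16% = ¥112000

General income tax:
  ¥27000 × 7% = ¥1890
  ¥487000 × 17% = ¥82790
  ¥88000 × 29% = ¥25520
  → ¥110200
  Less childcare facility credit ¥18000 → ¥92200

Excess of supplementary minimum tax over general income tax: ¥112000 − ¥92200 = ¥19800.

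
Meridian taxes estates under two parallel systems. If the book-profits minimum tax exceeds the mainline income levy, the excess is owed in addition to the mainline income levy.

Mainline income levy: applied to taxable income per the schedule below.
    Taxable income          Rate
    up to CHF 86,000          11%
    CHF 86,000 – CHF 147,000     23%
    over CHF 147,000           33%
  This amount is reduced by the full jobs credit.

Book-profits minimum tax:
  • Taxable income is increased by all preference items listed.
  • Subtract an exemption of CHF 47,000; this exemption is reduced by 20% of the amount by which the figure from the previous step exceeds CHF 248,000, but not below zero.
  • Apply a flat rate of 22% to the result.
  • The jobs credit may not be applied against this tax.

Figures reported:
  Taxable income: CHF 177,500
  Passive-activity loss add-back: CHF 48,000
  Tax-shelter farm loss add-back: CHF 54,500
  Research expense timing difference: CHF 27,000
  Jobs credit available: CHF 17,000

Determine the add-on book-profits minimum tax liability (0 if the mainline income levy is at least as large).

CHF 43,241

Mainline income levy:
  CHF 86,000 × 11% = CHF 9,460
  CHF 61,000 × 23% = CHF 14,030
  CHF 30,500 × 33% = CHF 10,065
  → CHF 33,555
  Less jobs credit CHF 17,000 → CHF 16,555

Book-profits minimum tax:
  Adjusted income: CHF 177,500 + CHF 48,000 + CHF 54,500 + CHF 27,000 = CHF 307,000
  Exemption: CHF 47,000 − 20% × (CHF 307,000 − CHF 248,000) = CHF 47,000 − CHF 11,800 = CHF 35,200
  Base: CHF 307,000 − CHF 35,200 = CHF 271,800
  CHF 271,800 × 22% = CHF 59,796

Excess of book-profits minimum tax over mainline income levy: CHF 59,796 − CHF 16,555 = CHF 43,241.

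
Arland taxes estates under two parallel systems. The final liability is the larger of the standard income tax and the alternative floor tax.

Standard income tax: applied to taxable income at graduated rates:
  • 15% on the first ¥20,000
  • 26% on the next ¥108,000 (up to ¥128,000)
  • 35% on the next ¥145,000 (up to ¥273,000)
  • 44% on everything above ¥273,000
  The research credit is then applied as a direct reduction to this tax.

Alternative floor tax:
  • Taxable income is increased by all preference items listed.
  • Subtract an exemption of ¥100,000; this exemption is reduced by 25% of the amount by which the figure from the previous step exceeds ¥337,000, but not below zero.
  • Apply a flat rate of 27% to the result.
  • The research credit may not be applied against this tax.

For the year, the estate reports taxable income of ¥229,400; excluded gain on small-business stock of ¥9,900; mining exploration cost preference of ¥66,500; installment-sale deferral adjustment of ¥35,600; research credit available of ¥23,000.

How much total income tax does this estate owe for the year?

Alternative floor tax:
  Adjusted income: ¥229,400 + ¥9,900 + ¥66,500 + ¥35,600 = ¥341,400
  Exemption: ¥100,000 − 25% × (¥341,400 − ¥337,000) = ¥100,000 − ¥1,100 = ¥98,900
  Base: ¥341,400 − ¥98,900 = ¥242,500
  ¥242,500 × 27% = ¥65,475

Standard income tax:
  ¥20,000 × 15% = ¥3,000
  ¥108,000 × 26% = ¥28,080
  ¥101,400 × 35% = ¥35,490
  → ¥66,570
  Less research credit ¥23,000 → ¥43,570

¥65,475 > ¥43,570, so the alternative floor tax is the binding amount.

¥65,475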